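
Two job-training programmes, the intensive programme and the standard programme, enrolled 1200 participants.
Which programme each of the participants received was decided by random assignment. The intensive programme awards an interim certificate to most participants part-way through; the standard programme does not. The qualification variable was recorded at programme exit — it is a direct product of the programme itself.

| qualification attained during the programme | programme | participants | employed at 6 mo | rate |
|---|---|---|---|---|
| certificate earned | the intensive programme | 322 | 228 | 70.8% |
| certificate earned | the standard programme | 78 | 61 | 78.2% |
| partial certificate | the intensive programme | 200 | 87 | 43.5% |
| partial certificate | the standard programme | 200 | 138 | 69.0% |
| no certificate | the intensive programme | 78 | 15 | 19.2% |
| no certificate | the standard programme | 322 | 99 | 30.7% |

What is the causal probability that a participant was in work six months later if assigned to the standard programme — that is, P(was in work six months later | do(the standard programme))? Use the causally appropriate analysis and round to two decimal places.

Within every qualification attained during the programme level the standard programme has the higher rate, yet pooled the intensive programme does — Simpson's reversal.
The distribution of qualification attained during the programme is itself part of what the programme does — it is an intermediate outcome. Holding it fixed would remove that part of the effect; the total effect is the pooled difference.
So P(outcome | do(the standard programme)) is just the pooled rate for the standard programme: 298/600 = 0.497.

0.50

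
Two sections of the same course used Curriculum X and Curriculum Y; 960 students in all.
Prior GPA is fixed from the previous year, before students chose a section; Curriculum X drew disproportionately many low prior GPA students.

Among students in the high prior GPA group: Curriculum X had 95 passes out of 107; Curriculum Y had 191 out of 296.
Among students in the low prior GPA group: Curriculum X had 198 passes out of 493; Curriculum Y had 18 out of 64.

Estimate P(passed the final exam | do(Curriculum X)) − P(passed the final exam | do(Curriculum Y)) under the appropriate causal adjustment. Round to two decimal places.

Here prior GPA band is a common cause — it drives both which teaching method a case falls under and the outcome. The crude comparison mixes populations; the stratum-specific rates are the causally relevant ones.
Adjusting over the population distribution of prior GPA band: 0.420·(0.888−0.645) + 0.580·(0.402−0.281) = +0.172.

+0.17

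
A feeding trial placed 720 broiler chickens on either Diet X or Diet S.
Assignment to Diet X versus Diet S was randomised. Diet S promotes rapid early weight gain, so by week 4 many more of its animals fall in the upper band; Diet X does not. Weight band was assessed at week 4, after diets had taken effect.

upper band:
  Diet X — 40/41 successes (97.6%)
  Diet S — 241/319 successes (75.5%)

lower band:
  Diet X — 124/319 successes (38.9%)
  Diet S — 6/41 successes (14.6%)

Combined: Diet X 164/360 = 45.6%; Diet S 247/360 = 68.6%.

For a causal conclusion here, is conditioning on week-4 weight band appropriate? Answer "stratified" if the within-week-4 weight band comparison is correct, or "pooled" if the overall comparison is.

Within every week-4 weight band level Diet X has the higher rate, yet pooled Diet S does — Simpson's reversal.
The distribution of week-4 weight band is itself part of what the diet does — it is an intermediate outcome. Holding it fixed would remove that part of the effect; the total effect is the pooled difference.
Pooled: Diet X 45.6% vs Diet S 68.6%; Diet S is higher overall.

pooled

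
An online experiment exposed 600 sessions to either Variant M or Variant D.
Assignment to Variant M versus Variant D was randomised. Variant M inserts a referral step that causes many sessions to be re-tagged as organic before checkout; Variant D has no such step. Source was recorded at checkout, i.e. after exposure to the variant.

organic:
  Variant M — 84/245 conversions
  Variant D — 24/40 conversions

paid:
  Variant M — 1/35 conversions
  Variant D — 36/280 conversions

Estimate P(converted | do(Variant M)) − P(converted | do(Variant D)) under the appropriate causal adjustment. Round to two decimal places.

+0.12

Variant D is higher inside every traffic source stratum but Variant M is higher in aggregate. Whether to stratify depends on how traffic source relates to the variant.
Traffic source is recorded after the variant and is itself shifted by it — it sits on the causal path from variant to outcome. Conditioning on a mediator would strip out part of the effect we want; the pooled comparison gives the total causal effect.
The causal difference is the pooled difference: 0.304 − 0.188 = +0.116.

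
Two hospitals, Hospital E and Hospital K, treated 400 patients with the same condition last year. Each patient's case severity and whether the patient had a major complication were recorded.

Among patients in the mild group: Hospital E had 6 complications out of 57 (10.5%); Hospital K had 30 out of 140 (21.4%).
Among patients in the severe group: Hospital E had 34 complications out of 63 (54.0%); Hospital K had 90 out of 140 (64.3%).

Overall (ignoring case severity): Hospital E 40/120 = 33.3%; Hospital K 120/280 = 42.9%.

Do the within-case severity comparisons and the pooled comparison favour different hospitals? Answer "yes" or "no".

Within each case severity level (mild 10.5% vs 21.4%; severe 54.0% vs 64.3%), Hospital E has the lower rate every time. Pooled: 33.3% vs 42.9% — Hospital E has the lower rate overall. They agree.

no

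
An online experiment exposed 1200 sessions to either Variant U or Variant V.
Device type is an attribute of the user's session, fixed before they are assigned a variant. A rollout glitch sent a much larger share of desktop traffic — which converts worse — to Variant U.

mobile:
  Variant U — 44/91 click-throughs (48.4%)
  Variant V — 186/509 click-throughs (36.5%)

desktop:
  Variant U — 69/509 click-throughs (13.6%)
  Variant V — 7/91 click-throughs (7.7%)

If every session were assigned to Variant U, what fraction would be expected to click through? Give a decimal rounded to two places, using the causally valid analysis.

0.31

Here device type is a common cause — it drives both which variant a case falls under and the outcome. The crude comparison mixes populations; the stratum-specific rates are the causally relevant ones.
Standardising Variant U to the population device type mix: 0.500·44/91 + 0.500·69/509 = 0.310.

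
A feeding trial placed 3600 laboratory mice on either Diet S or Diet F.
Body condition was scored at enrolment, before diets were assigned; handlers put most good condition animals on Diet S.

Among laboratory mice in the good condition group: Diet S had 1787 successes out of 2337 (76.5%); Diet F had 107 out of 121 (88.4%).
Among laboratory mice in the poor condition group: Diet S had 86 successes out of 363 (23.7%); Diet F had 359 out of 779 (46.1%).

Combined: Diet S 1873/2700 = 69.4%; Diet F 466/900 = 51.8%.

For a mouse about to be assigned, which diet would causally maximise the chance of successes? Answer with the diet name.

Diet F is higher inside every starting body condition stratum but Diet S is higher in aggregate. Whether to stratify depends on how starting body condition relates to the diet.
Starting body condition differs across diets for reasons unrelated to any effect of the diet itself, and it separately predicts the outcome — a classic confounder. We must compare within starting body condition levels.
Within each level — good condition: 76.5% vs 88.4%; poor condition: 23.7% vs 46.1% — Diet F is higher every time.

Diet F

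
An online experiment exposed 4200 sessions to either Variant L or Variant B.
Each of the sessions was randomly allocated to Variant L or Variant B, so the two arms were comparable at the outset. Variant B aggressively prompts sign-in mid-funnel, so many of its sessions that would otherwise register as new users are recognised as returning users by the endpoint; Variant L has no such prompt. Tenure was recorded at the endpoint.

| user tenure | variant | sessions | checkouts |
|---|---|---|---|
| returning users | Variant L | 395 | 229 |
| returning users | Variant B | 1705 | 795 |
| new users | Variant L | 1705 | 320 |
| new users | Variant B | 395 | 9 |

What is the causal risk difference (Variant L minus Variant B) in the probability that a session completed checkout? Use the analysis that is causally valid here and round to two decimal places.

-0.12

Variant L is higher inside every user tenure stratum but Variant B is higher in aggregate. Whether to stratify depends on how user tenure relates to the variant.
The distribution of user tenure is itself part of what the variant does — it is an intermediate outcome. Holding it fixed would remove that part of the effect; the total effect is the pooled difference.
The causal difference is the pooled difference: 0.261 − 0.383 = -0.121.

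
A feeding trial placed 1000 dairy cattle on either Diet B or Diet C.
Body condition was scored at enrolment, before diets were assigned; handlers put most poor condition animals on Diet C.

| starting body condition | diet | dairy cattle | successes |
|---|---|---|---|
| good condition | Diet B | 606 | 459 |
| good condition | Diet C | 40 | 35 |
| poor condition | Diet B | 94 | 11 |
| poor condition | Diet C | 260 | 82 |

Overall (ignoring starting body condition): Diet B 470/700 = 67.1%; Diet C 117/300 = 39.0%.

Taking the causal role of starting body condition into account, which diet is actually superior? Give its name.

Diet C

Here starting body condition is a common cause — it drives both which diet a case falls under and the outcome. The crude comparison mixes populations; the stratum-specific rates are the causally relevant ones.
Within each level — good condition: 75.7% vs 87.5%; poor condition: 11.7% vs 31.5% — Diet C is higher every time.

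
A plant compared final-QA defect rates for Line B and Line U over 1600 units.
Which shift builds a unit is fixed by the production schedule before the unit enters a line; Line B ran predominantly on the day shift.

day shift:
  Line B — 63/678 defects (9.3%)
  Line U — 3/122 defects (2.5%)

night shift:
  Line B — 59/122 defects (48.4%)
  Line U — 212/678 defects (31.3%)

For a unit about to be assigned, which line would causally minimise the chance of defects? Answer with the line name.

Line U is lower inside every shift stratum but Line B is lower in aggregate. Whether to stratify depends on how shift relates to the line.
Shift is set before the line has any effect — it is not caused by the line — and it independently drives the outcome. That makes it a confounder, so the causal comparison is within shift levels.
Within each level — day shift: 9.3% vs 2.5%; night shift: 48.4% vs 31.3% — Line U is lower every time.

Line U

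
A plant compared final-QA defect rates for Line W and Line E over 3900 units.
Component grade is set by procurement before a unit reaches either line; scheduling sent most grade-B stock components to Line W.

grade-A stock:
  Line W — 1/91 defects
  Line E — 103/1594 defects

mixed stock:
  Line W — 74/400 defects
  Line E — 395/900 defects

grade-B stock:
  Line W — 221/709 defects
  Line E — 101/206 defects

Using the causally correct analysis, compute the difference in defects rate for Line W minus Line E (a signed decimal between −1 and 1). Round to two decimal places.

Within every component grade level Line W has the lower rate, yet pooled Line E does — Simpson's reversal.
The imbalance in component grade arose from how units were allocated, not from anything the line did; and component grade independently affects the outcome. The pooled gap is confounded — condition on component grade.
Adjusting over the population distribution of component grade: 0.432·(0.011−0.065) + 0.333·(0.185−0.439) + 0.235·(0.312−0.490) = -0.150.

-0.15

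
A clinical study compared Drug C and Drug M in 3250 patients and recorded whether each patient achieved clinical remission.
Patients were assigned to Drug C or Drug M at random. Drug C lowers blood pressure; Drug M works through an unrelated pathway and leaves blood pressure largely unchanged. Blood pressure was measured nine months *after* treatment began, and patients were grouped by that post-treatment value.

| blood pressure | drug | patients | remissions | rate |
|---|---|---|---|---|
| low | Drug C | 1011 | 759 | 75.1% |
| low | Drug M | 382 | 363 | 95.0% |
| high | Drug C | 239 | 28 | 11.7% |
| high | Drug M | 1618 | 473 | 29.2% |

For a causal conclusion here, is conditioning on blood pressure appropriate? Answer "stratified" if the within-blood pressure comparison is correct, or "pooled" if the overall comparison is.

The distribution of blood pressure is itself part of what the drug does — it is an intermediate outcome. Holding it fixed would remove that part of the effect; the total effect is the pooled difference.
Pooled: Drug C 63.0% vs Drug M 41.8%; Drug C is higher overall.

pooled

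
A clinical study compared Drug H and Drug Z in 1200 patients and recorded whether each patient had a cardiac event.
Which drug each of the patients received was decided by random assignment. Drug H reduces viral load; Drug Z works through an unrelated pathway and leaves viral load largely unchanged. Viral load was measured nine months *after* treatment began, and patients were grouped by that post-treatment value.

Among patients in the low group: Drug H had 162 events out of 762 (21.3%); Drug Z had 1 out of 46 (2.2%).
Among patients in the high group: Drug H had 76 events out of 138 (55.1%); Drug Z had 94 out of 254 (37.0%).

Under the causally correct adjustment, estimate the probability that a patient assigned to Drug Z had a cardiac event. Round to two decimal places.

The distribution of viral load is itself part of what the drug does — it is an intermediate outcome. Holding it fixed would remove that part of the effect; the total effect is the pooled difference.
So P(outcome | do(Drug Z)) is just the pooled rate for Drug Z: 95/300 = 0.317.

0.32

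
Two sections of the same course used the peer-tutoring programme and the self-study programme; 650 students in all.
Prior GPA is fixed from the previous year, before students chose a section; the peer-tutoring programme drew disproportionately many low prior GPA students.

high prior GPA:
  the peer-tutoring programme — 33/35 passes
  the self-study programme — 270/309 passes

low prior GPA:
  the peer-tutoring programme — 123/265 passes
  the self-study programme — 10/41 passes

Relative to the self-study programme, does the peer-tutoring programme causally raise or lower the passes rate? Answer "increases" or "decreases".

the peer-tutoring programme is higher inside every prior GPA band stratum but the self-study programme is higher in aggregate. Whether to stratify depends on how prior GPA band relates to the teaching method.
Nothing the teaching method does changes prior GPA band; the imbalance is an allocation artefact. With prior GPA band also predicting the outcome, the pooled figure is confounded, and the within-stratum comparison is the causal one.
Within each level — high prior GPA: 94.3% vs 87.4%; low prior GPA: 46.4% vs 24.4% — the peer-tutoring programme is higher every time.

increases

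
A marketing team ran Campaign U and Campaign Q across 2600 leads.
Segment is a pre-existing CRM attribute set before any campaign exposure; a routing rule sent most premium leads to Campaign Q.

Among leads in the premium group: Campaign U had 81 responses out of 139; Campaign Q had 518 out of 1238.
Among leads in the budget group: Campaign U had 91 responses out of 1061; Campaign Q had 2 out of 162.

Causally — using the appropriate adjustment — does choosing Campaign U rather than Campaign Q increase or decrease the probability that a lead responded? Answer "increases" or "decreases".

The stratified and pooled comparisons disagree (Campaign U wins within each customer segment; Campaign Q wins overall), so the answer turns on the causal role of customer segment.
The imbalance in customer segment arose from how leads were allocated, not from anything the campaign did; and customer segment independently affects the outcome. The pooled gap is confounded — condition on customer segment.
Within each level — premium: 58.3% vs 41.8%; budget: 8.6% vs 1.2% — Campaign U is higher every time.

increases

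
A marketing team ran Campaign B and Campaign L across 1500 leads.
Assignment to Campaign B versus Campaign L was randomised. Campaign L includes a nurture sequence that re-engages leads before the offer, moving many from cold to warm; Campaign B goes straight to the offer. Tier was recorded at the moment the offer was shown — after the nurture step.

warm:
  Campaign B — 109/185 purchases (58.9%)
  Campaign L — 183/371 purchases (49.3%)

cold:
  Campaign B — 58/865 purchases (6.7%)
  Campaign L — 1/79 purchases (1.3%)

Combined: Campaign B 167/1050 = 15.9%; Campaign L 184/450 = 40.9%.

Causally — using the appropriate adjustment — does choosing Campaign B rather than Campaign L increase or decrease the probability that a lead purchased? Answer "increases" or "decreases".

decreases

The distribution of engagement tier is itself part of what the campaign does — it is an intermediate outcome. Holding it fixed would remove that part of the effect; the total effect is the pooled difference.
Pooled: Campaign B 15.9% vs Campaign L 40.9%; Campaign L is higher overall.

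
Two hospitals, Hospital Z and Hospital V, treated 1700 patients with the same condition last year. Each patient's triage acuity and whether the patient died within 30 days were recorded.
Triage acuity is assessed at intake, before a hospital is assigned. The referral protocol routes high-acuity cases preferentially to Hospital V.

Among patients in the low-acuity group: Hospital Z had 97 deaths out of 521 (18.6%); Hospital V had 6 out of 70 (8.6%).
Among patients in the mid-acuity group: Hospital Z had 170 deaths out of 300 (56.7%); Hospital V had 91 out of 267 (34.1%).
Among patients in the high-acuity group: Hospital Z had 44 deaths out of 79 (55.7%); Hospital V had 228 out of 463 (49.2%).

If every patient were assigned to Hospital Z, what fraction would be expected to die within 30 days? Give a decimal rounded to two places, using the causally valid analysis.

0.43

Triage acuity is set before the hospital has any effect — it is not caused by the hospital — and it independently drives the outcome. That makes it a confounder, so the causal comparison is within triage acuity levels.
Standardising Hospital Z to the population triage acuity mix: 0.348·97/521 + 0.334·170/300 + 0.319·44/79 = 0.431.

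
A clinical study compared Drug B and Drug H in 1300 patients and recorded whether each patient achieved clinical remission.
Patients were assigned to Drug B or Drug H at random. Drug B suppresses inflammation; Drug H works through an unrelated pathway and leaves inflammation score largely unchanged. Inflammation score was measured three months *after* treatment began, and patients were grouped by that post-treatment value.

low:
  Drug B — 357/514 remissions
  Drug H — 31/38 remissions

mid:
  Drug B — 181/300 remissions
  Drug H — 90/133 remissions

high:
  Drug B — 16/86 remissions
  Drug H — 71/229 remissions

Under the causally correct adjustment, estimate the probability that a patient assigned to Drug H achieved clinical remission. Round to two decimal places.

0.48

Inflammation score lies on the pathway drug → inflammation score → outcome, so adjusting for it blocks the indirect effect. For the total causal effect of drug, use the unadjusted pooled rates.
So P(outcome | do(Drug H)) is just the pooled rate for Drug H: 192/400 = 0.480.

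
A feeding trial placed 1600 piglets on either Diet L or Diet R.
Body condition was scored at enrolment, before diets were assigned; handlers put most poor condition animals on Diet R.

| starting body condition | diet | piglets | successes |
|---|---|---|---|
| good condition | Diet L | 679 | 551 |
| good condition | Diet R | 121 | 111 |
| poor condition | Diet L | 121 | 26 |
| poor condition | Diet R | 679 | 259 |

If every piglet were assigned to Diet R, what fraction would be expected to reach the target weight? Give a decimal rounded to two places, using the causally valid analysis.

Nothing the diet does changes starting body condition; the imbalance is an allocation artefact. With starting body condition also predicting the outcome, the pooled figure is confounded, and the within-stratum comparison is the causal one.
Standardising Diet R to the population starting body condition mix: 0.500·111/121 + 0.500·259/679 = 0.649.

0.65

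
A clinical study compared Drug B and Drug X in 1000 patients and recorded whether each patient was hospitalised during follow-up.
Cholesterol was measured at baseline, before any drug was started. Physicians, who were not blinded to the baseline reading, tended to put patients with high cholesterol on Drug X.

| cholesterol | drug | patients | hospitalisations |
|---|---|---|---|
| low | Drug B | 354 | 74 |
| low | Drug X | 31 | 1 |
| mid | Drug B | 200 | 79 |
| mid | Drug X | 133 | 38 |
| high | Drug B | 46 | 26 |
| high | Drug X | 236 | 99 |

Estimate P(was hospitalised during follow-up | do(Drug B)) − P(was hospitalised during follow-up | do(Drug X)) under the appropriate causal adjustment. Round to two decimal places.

+0.15

The stratified and pooled comparisons disagree (Drug X wins within each cholesterol; Drug B wins overall), so the answer turns on the causal role of cholesterol.
The imbalance in cholesterol arose from how patients were allocated, not from anything the drug did; and cholesterol independently affects the outcome. The pooled gap is confounded — condition on cholesterol.
Adjusting over the population distribution of cholesterol: 0.385·(0.209−0.032) + 0.333·(0.395−0.286) + 0.282·(0.565−0.419) = +0.146.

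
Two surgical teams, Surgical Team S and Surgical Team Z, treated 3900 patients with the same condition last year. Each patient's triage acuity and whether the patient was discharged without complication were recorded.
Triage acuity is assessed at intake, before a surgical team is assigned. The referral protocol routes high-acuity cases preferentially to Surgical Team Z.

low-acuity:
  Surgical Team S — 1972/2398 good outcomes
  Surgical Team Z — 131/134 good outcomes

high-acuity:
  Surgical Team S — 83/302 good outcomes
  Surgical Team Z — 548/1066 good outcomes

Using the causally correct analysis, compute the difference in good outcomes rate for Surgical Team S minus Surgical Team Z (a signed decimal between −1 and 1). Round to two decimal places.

Here triage acuity is a common cause — it drives both which surgical team a case falls under and the outcome. The crude comparison mixes populations; the stratum-specific rates are the causally relevant ones.
Adjusting over the population distribution of triage acuity: 0.649·(0.822−0.978) + 0.351·(0.275−0.514) = -0.185.

-0.18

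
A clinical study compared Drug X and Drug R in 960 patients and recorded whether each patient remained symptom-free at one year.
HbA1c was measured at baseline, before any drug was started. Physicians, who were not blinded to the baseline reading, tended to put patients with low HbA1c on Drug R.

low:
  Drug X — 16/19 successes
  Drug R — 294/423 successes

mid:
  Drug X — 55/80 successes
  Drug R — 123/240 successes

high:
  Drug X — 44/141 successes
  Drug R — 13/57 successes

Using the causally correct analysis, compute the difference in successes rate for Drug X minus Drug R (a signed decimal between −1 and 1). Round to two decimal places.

Since HbA1c is a pre-existing factor (not a product of the drug) and it affects the outcome on its own, it is a confounder. The stratified rates, not the pooled rate, identify the causal effect.
Adjusting over the population distribution of HbA1c: 0.460·(0.842−0.695) + 0.333·(0.688−0.512) + 0.206·(0.312−0.228) = +0.143.

+0.14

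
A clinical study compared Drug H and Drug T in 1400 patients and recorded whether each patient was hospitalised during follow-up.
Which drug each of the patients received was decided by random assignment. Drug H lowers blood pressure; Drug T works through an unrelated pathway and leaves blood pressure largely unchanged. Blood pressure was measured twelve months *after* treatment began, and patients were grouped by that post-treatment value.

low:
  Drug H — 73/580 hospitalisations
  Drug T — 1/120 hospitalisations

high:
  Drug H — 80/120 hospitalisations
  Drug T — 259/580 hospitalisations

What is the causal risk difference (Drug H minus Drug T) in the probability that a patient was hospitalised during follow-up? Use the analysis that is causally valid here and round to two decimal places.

Blood pressure is recorded after the drug and is itself shifted by it — it sits on the causal path from drug to outcome. Conditioning on a mediator would strip out part of the effect we want; the pooled comparison gives the total causal effect.
The causal difference is the pooled difference: 0.219 − 0.371 = -0.153.

-0.15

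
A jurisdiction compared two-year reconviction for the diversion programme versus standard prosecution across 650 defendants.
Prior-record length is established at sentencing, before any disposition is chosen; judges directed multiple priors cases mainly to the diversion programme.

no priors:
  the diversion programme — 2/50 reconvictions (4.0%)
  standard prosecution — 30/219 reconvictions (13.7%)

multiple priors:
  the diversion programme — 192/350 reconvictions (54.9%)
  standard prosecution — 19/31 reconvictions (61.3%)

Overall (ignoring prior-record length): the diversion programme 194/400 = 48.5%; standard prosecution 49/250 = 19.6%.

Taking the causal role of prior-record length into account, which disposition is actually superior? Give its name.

the diversion programme

the diversion programme is lower inside every prior-record length stratum but standard prosecution is lower in aggregate. Whether to stratify depends on how prior-record length relates to the disposition.
Prior-record length is set before the disposition has any effect — it is not caused by the disposition — and it independently drives the outcome. That makes it a confounder, so the causal comparison is within prior-record length levels.
Within each level — no priors: 4.0% vs 13.7%; multiple priors: 54.9% vs 61.3% — the diversion programme is lower every time.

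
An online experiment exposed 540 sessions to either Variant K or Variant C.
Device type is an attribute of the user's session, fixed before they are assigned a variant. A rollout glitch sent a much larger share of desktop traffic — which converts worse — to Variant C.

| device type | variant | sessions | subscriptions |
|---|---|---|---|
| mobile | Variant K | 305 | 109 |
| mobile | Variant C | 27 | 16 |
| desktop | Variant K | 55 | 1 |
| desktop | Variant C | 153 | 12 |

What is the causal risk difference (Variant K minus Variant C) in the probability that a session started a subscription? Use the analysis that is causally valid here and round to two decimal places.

-0.17

Here device type is a common cause — it drives both which variant a case falls under and the outcome. The crude comparison mixes populations; the stratum-specific rates are the causally relevant ones.
Adjusting over the population distribution of device type: 0.615·(0.357−0.593) + 0.385·(0.018−0.078) = -0.168.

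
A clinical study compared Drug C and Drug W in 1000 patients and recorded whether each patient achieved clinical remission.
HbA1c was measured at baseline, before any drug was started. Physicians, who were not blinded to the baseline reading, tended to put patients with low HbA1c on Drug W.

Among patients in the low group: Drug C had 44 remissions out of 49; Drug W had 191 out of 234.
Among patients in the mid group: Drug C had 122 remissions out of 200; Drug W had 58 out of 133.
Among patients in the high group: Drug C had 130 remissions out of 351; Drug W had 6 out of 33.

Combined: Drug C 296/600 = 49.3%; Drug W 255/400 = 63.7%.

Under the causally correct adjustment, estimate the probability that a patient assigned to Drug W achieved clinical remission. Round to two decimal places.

0.45

Here HbA1c is a common cause — it drives both which drug a case falls under and the outcome. The crude comparison mixes populations; the stratum-specific rates are the causally relevant ones.
Standardising Drug W to the population HbA1c mix: 0.283·191/234 + 0.333·58/133 + 0.384·6/33 = 0.446.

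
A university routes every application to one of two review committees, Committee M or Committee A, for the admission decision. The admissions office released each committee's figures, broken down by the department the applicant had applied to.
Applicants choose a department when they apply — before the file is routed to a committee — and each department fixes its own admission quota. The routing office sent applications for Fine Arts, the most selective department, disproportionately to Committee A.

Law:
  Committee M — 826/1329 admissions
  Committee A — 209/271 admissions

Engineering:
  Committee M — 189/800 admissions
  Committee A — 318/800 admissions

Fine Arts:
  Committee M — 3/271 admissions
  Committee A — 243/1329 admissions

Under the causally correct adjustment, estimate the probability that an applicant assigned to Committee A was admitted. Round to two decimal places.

0.45

The department-specific comparison favours Committee A throughout, but the pooled figures favour Committee M. The question is whether to condition on department.
Since department is a pre-existing factor (not a product of the review committee) and it affects the outcome on its own, it is a confounder. The stratified rates, not the pooled rate, identify the causal effect.
Standardising Committee A to the population department mix: 0.333·209/271 + 0.333·318/800 + 0.333·243/1329 = 0.451.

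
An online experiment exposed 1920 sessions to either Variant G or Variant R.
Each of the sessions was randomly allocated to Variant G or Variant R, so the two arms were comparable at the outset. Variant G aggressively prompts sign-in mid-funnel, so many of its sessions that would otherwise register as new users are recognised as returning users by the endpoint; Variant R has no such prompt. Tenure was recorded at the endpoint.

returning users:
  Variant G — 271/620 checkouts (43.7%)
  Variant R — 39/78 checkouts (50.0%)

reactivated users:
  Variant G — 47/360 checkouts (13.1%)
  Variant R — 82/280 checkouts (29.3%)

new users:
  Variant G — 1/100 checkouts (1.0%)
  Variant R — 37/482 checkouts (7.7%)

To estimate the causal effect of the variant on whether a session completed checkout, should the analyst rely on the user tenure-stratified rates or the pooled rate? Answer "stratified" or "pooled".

pooled

Variant R is higher inside every user tenure stratum but Variant G is higher in aggregate. Whether to stratify depends on how user tenure relates to the variant.
The distribution of user tenure is itself part of what the variant does — it is an intermediate outcome. Holding it fixed would remove that part of the effect; the total effect is the pooled difference.
Pooled: Variant G 29.5% vs Variant R 18.8%; Variant G is higher overall.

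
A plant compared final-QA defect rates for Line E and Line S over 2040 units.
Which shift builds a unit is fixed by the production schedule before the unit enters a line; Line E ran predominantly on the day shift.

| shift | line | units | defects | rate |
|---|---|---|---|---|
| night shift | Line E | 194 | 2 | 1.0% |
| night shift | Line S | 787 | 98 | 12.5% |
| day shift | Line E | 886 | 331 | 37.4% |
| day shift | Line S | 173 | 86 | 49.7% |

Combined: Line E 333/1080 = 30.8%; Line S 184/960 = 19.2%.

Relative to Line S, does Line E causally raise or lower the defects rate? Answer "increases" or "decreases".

The shift-specific comparison favours Line E throughout, but the pooled figures favour Line S. The question is whether to condition on shift.
Shift satisfies the back-door criterion: it is not a descendant of the line, and it blocks the spurious path from line to outcome. Adjusting for it (i.e., using the within-shift rates) gives the causal effect.
Within each level — night shift: 1.0% vs 12.5%; day shift: 37.4% vs 49.7% — Line E is lower every time.

decreases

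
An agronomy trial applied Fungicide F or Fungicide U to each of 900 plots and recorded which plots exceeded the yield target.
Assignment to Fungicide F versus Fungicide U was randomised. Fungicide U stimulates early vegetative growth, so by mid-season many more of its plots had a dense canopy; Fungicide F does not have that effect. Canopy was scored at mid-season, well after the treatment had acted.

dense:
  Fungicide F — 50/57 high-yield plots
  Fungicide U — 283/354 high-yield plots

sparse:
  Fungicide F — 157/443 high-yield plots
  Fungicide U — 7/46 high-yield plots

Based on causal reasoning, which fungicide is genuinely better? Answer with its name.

Fungicide U

The stratified and pooled comparisons disagree (Fungicide F wins within each mid-season canopy; Fungicide U wins overall), so the answer turns on the causal role of mid-season canopy.
Stratifying would compare fungicides among plots the fungicides themselves sorted into mid-season canopy groups — a form of selection on an intermediate. The unconditioned pooled rates give the total causal effect.
Pooled: Fungicide F 41.4% vs Fungicide U 72.5%; Fungicide U is higher overall.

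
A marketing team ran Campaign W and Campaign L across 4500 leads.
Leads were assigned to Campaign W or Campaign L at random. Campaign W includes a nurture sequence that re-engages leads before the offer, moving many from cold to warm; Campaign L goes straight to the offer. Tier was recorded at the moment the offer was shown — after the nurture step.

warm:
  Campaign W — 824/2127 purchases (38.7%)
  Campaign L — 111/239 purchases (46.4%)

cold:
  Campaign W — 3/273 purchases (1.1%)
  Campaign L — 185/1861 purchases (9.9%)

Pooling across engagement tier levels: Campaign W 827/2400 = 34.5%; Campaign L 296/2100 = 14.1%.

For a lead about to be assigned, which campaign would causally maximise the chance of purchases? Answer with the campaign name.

Campaign W

The stratified and pooled comparisons disagree (Campaign L wins within each engagement tier; Campaign W wins overall), so the answer turns on the causal role of engagement tier.
The distribution of engagement tier is itself part of what the campaign does — it is an intermediate outcome. Holding it fixed would remove that part of the effect; the total effect is the pooled difference.
Pooled: Campaign W 34.5% vs Campaign L 14.1%; Campaign W is higher overall.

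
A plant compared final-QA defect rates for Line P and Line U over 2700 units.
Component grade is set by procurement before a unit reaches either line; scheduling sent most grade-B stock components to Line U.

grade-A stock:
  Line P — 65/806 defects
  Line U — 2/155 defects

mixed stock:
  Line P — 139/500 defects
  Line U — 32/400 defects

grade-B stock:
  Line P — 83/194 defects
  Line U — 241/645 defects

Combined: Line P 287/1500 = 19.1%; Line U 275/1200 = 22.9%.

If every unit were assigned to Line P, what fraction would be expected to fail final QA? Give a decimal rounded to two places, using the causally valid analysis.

Line U is lower inside every component grade stratum but Line P is lower in aggregate. Whether to stratify depends on how component grade relates to the line.
Nothing the line does changes component grade; the imbalance is an allocation artefact. With component grade also predicting the outcome, the pooled figure is confounded, and the within-stratum comparison is the causal one.
Standardising Line P to the population component grade mix: 0.356·65/806 + 0.333·139/500 + 0.311·83/194 = 0.254.

0.25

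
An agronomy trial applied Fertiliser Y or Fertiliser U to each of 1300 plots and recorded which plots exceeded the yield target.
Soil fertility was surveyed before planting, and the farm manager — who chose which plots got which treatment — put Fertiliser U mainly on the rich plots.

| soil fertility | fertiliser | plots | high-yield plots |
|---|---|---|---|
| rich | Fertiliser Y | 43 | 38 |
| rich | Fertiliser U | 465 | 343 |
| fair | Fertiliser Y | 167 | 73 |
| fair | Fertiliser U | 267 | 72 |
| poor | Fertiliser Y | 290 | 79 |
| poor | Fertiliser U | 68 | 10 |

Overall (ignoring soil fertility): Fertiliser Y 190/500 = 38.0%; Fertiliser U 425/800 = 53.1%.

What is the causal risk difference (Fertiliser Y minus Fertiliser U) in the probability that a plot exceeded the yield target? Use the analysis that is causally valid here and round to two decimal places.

The imbalance in soil fertility arose from how plots were allocated, not from anything the fertiliser did; and soil fertility independently affects the outcome. The pooled gap is confounded — condition on soil fertility.
Adjusting over the population distribution of soil fertility: 0.391·(0.884−0.738) + 0.334·(0.437−0.270) + 0.275·(0.272−0.147) = +0.148.

+0.15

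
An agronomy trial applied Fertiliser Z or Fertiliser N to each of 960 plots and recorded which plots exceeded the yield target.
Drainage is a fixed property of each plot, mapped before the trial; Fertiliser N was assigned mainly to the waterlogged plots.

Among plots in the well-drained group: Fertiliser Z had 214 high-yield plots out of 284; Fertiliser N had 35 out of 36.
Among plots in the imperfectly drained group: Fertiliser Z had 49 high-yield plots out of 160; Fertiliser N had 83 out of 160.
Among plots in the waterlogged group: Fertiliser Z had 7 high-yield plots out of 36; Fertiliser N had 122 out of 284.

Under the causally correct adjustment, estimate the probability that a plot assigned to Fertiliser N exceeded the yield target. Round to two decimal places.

0.64

Fertiliser N is higher inside every field drainage stratum but Fertiliser Z is higher in aggregate. Whether to stratify depends on how field drainage relates to the fertiliser.
The imbalance in field drainage arose from how plots were allocated, not from anything the fertiliser did; and field drainage independently affects the outcome. The pooled gap is confounded — condition on field drainage.
Standardising Fertiliser N to the population field drainage mix: 0.333·35/36 + 0.333·83/160 + 0.333·122/284 = 0.640.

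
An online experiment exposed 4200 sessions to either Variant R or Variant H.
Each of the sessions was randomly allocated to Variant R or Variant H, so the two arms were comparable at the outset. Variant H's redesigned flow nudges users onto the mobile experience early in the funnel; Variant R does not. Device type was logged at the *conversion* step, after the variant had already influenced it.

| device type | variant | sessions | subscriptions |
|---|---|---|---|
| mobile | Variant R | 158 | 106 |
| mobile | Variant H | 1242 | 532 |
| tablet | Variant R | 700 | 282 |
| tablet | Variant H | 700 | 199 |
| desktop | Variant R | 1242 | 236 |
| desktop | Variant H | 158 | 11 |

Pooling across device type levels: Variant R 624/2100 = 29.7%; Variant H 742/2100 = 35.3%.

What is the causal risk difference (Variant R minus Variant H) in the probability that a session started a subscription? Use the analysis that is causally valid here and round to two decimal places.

-0.06

The device type-specific comparison favours Variant R throughout, but the pooled figures favour Variant H. The question is whether to condition on device type.
Because the variant influences device type, device type is a post-treatment mediator, not a confounder. Stratifying on it would bias the estimate; the causal effect is the crude pooled difference.
The causal difference is the pooled difference: 0.297 − 0.353 = -0.056.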